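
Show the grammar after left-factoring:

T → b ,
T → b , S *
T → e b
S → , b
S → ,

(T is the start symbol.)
Left-factoring transforms A → αβ₁ | αβ₂ into A → αA' and A' → β₁ | β₂
(α is the longest common prefix among the alternatives). Repeat until
no nonterminal has two alternatives with a common prefix.

Round 1: T has alternatives sharing prefix 'b ,'. Introduce T': T → b , T'
  Add: T' → ε
  Add: T' → S *

Round 2: S has alternatives sharing prefix ','. Introduce S': S → , S'
  Add: S' → b
  Add: S' → ε

No remaining common prefixes — done.

Resulting grammar:
T → b , T'
T' → ε
T' → S *
T → e b
S → , S'
S' → b
S' → ε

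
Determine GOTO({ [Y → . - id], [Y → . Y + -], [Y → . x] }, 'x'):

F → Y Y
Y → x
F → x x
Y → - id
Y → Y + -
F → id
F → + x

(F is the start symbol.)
{ [Y → x .] }

GOTO(I, 'x') = CLOSURE({ [A → αX.β] : [A → α.Xβ] ∈ I, X = 'x' })

Items with dot before 'x', with the dot advanced:
  [Y → . x] → [Y → x .]
Closure adds nothing (no advanced item has the dot before a non-terminal).

GOTO = { [Y → x .] }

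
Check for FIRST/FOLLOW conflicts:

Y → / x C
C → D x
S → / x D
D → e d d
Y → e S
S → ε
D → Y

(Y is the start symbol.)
No FIRST/FOLLOW conflicts.

A FIRST/FOLLOW conflict occurs when a non-terminal N has a nullable alternative N → β (β ⇒* ε) and another alternative N → α with FIRST(α) ∩ FOLLOW(N) ≠ ∅: on such a lookahead the parser cannot decide between expanding α and letting N vanish via β.

Nullable non-terminals: S.

S: nullable alternative(s) S → ε; FOLLOW(S) = { $, 'x' }
  S → / x D: FIRST \ {ε} = { '/' } — disjoint from FOLLOW(S)
  S → ε: FIRST \ {ε} = { } — this is the only nullable alternative, skip

C, D, Y have no nullable alternative, so no FIRST/FOLLOW check is needed there.

No FIRST/FOLLOW conflicts found.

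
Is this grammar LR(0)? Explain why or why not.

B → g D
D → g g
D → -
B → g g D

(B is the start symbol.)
No. Shift-reduce conflict between [D → g g .] and [D → g . g]

A grammar is LR(0) if no state in the canonical LR(0) collection has:
  - both a shift item (dot before a terminal) and a complete item (shift-reduce conflict), or
  - two or more complete items (reduce-reduce conflict; the accept item [B' → B .] counts as a complete item here).

Augment with B' → B and build the canonical LR(0) collection (I0 = CLOSURE({[B' → . B]}), then GOTO on every symbol after a dot until no new states appear). It has 9 states:
  I0: { [B → . g D], [B → . g g D], [B' → . B] }  — shift
  I1: { [B' → B .] }  — accept
  I2: { [B → g . D], [B → g . g D], [D → . -], [D → . g g] }  — shift
  I3: { [D → - .] }  — reduce
  I4: { [B → g D .] }  — reduce
  I5: { [B → g g . D], [D → . -], [D → . g g], [D → g . g] }  — shift
  I6: { [B → g g D .] }  — reduce
  I7: { [D → g . g], [D → g g .] }  — shift, reduce
  I8: { [D → g g .] }  — reduce

Conflict in state I7:
  Shift-reduce conflict between [D → g g .] and [D → g . g]
So the grammar is NOT LR(0).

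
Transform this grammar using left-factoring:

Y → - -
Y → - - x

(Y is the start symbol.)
Left-factoring transforms A → αβ₁ | αβ₂ into A → αA' and A' → β₁ | β₂
(α is the longest common prefix among the alternatives). Repeat until
no nonterminal has two alternatives with a common prefix.

Round 1: Y has alternatives sharing prefix '- -'. Introduce Y': Y → - - Y'
  Add: Y' → ε
  Add: Y' → x

No remaining common prefixes — done.

Resulting grammar:
Y → - - Y'
Y' → ε
Y' → x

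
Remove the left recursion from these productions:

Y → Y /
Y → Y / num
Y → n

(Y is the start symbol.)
Y → n Y'
Y' → / Y'
Y' → / num Y'
Y' → ε

Y is directly left-recursive. The standard transformation for
  A → A α₁ | ... | A α_m | β₁ | ... | β_n
is
  A  → β₁ A' | ... | β_n A'
  A' → α₁ A' | ... | α_m A' | ε

Y → n becomes Y → n Y'
Y → Y / becomes Y' → / Y'
Y → Y / num becomes Y' → / num Y'
Add Y' → ε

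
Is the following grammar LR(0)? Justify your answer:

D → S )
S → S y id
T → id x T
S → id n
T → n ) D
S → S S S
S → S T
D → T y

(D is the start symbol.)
A grammar is LR(0) if no state in the canonical LR(0) collection has:
  - both a shift item (dot before a terminal) and a complete item (shift-reduce conflict), or
  - two or more complete items (reduce-reduce conflict; the accept item [D' → D .] counts as a complete item here).

Augment with D' → D and build the canonical LR(0) collection (I0 = CLOSURE({[D' → . D]}), then GOTO on every symbol after a dot until no new states appear). It has 19 states:
  I0: { [D → . S )], [D → . T y], [D' → . D], [S → . S S S], [S → . S T], [S → . S y id], [S → . id n], [T → . id x T], [T → . n ) D] }  — shift
  I1: { [D' → D .] }  — accept
  I2: { [D → S . )], [S → . S S S], [S → . S T], [S → . S y id], [S → . id n], [S → S . S S], [S → S . T], [S → S . y id], [T → . id x T], [T → . n ) D] }  — shift
  I3: { [D → T . y] }  — shift
  I4: { [S → id . n], [T → id . x T] }  — shift
  I5: { [T → n . ) D] }  — shift
  I6: { [D → . S )], [D → . T y], [S → . S S S], [S → . S T], [S → . S y id], [S → . id n], [T → . id x T], [T → . n ) D], [T → n ) . D] }  — shift
  I7: { [T → n ) D .] }  — reduce
  I8: { [S → id n .] }  — reduce
  I9: { [T → . id x T], [T → . n ) D], [T → id x . T] }  — shift
  I10: { [T → id x T .] }  — reduce
  I11: { [T → id . x T] }  — shift
  I12: { [D → T y .] }  — reduce
  I13: { [D → S ) .] }  — reduce
  I14: { [S → . S S S], [S → . S T], [S → . S y id], [S → . id n], [S → S . S S], [S → S . T], [S → S . y id], [S → S S . S], [T → . id x T], [T → . n ) D] }  — shift
  I15: { [S → S T .] }  — reduce
  I16: { [S → S y . id] }  — shift
  I17: { [S → S y id .] }  — reduce
  I18: { [S → . S S S], [S → . S T], [S → . S y id], [S → . id n], [S → S . S S], [S → S . T], [S → S . y id], [S → S S . S], [S → S S S .], [T → . id x T], [T → . n ) D] }  — shift, reduce

Conflict in state I18:
  Shift-reduce conflict between [S → S S S .] and [S → S . y id]
So the grammar is NOT LR(0).

Answer: No. Shift-reduce conflict between [S → S S S .] and [S → S . y id]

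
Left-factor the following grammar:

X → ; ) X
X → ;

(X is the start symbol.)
Left-factoring transforms A → αβ₁ | αβ₂ into A → αA' and A' → β₁ | β₂
(α is the longest common prefix among the alternatives). Repeat until
no nonterminal has two alternatives with a common prefix.

Round 1: X has alternatives sharing prefix ';'. Introduce X': X → ; X'
  Add: X' → ) X
  Add: X' → ε

No remaining common prefixes — done.

Resulting grammar:
X → ; X'
X' → ) X
X' → ε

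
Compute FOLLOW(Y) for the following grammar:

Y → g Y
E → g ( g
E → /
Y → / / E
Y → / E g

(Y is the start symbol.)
To compute FOLLOW(Y), find every occurrence of Y on a right-hand side N → α Y β: add FIRST(β) \ {ε}, and if β is empty or nullable also add FOLLOW(N). Iterate to a fixed point.

Y is the start symbol, so $ ∈ FOLLOW(Y).
In Y → g Y: Y is at the end; this adds FOLLOW(Y) to itself — nothing new

Taking the union: FOLLOW(Y) = { $ }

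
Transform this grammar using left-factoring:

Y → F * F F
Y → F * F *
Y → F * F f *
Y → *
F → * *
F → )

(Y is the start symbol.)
Left-factoring transforms A → αβ₁ | αβ₂ into A → αA' and A' → β₁ | β₂
(α is the longest common prefix among the alternatives). Repeat until
no nonterminal has two alternatives with a common prefix.

Round 1: Y has alternatives sharing prefix 'F * F'. Introduce Y': Y → F * F Y'
  Add: Y' → F
  Add: Y' → *
  Add: Y' → f *

No remaining common prefixes — done.

Resulting grammar:
Y → F * F Y'
Y' → F
Y' → *
Y' → f *
Y → *
F → * *
F → )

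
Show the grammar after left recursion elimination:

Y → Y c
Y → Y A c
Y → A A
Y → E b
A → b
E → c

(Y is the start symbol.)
Y → A A Y'
Y → E b Y'
Y' → c Y'
Y' → A c Y'
Y' → ε
A → b
E → c

Y is directly left-recursive. The standard transformation for
  A → A α₁ | ... | A α_m | β₁ | ... | β_n
is
  A  → β₁ A' | ... | β_n A'
  A' → α₁ A' | ... | α_m A' | ε

Y → A A becomes Y → A A Y'
Y → E b becomes Y → E b Y'
Y → Y c becomes Y' → c Y'
Y → Y A c becomes Y' → A c Y'
Add Y' → ε

Productions for other non-terminals are unchanged:
  A → b
  E → c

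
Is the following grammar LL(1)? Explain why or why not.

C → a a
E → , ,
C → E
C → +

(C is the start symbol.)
A grammar is LL(1) if for each non-terminal N with multiple productions, the predict sets of those productions are pairwise disjoint, where PREDICT(N → α) = (FIRST(α) \ {ε}) ∪ (FOLLOW(N) if α ⇒* ε).

Relevant sets:
  FIRST(E) = { ',' }

For C:
  PREDICT(C → a a) = { 'a' }
  PREDICT(C → E) = { ',' }
  PREDICT(C → '+') = { '+' }
E has a single production, so nothing to check there.

All predict sets are disjoint. The grammar IS LL(1).

Answer: Yes, the grammar is LL(1).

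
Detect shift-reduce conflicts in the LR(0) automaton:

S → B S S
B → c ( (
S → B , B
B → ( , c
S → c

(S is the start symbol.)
Yes — I4: [S → c .] vs [B → c . ( (]

A shift-reduce conflict occurs when an LR(0) state has both:
  - a complete (reduce) item [A → α .] (dot at the end), and
  - a shift item [B → β . c γ] (dot before a terminal).

Augment with S' → S and build the canonical LR(0) collection (I0 = CLOSURE({[S' → . S]}), then GOTO on every symbol after a dot until no new states appear). It has 14 states:
  I0: { [B → . ( , c], [B → . c ( (], [S → . B , B], [S → . B S S], [S → . c], [S' → . S] }  — shift
  I1: { [B → ( . , c] }  — shift
  I2: { [B → . ( , c], [B → . c ( (], [S → . B , B], [S → . B S S], [S → . c], [S → B . , B], [S → B . S S] }  — shift
  I3: { [S' → S .] }  — accept
  I4: { [B → c . ( (], [S → c .] }  — shift, reduce
  I5: { [B → c ( . (] }  — shift
  I6: { [B → c ( ( .] }  — reduce
  I7: { [B → . ( , c], [B → . c ( (], [S → B , . B] }  — shift
  I8: { [B → . ( , c], [B → . c ( (], [S → . B , B], [S → . B S S], [S → . c], [S → B S . S] }  — shift
  I9: { [S → B S S .] }  — reduce
  I10: { [S → B , B .] }  — reduce
  I11: { [B → c . ( (] }  — shift
  I12: { [B → ( , . c] }  — shift
  I13: { [B → ( , c .] }  — reduce

I4 contains reduce item [S → c .] and shift item [B → c . ( (] — shift-reduce conflict.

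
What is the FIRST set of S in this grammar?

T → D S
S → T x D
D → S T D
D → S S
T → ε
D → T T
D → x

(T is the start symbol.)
{ 'x' }

FIRST sets of the other non-terminals involved (by the same procedure, iterated to a fixed point):
  FIRST(T) = { 'x', ε }

From S → T x D:
  - T is a non-terminal: add FIRST(T) \ {ε} = { 'x' }
    T is nullable, so continue to the next symbol
  - x is a terminal: add 'x' and stop

Collecting: FIRST(S) = { 'x' }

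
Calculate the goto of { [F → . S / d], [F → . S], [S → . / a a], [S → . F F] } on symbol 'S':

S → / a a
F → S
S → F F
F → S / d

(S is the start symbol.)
GOTO(I, 'S') = CLOSURE({ [A → αX.β] : [A → α.Xβ] ∈ I, X = 'S' })

Items with dot before 'S', with the dot advanced:
  [F → . S] → [F → S .]
  [F → . S / d] → [F → S . / d]
Closure adds nothing (no advanced item has the dot before a non-terminal).

GOTO = { [F → S . / d], [F → S .] }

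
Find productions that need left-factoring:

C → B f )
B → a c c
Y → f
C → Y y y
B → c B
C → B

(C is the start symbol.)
Left-factoring is needed when two productions for the same non-terminal
share a common prefix on the right-hand side.

Productions for C:
  C → B f )
  C → Y y y
  C → B
Productions for B:
  B → a c c
  B → c B

Found common prefix 'B' in productions for C

Answer: Yes, C has productions with common prefix 'B'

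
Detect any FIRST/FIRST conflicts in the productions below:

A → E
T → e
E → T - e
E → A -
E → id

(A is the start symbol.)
Yes. E → T '-' e / E → A '-' on { 'e' }; E → A '-' / E → id on { 'id' }

A FIRST/FIRST conflict occurs when two productions N → α and N → β for the same non-terminal have FIRST(α) ∩ FIRST(β) ≠ ∅ (with ε ∈ FIRST of a nullable right-hand side, so two nullable alternatives also conflict).

FIRST sets of the non-terminals at (or reachable through a nullable prefix from) the front of some alternative:
  FIRST(T) = { 'e' }
  FIRST(A) = { 'e', 'id' }

Productions for E:
  E → T - e: FIRST = { 'e' }
  E → A -: FIRST = { 'e', 'id' }
  E → id: FIRST = { 'id' }
A, T have only one production, so no FIRST/FIRST conflict is possible there.

Conflict for E: E → T - e and E → A -
  Overlap: { 'e' }
Conflict for E: E → A - and E → id
  Overlap: { 'id' }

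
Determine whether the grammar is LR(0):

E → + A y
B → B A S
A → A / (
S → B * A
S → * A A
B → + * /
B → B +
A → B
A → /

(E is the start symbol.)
Augment with E' → E and build the canonical LR(0) collection (I0 = CLOSURE({[E' → . E]}), then GOTO on every symbol after a dot until no new states appear). It has 22 states:
  I0: { [E → . + A y], [E' → . E] }  — shift
  I1: { [A → . /], [A → . A / (], [A → . B], [B → . + * /], [B → . B +], [B → . B A S], [E → + . A y] }  — shift
  I2: { [E' → E .] }  — accept
  I3: { [B → + . * /] }  — shift
  I4: { [A → / .] }  — reduce
  I5: { [A → A . / (], [E → + A . y] }  — shift
  I6: { [A → . /], [A → . A / (], [A → . B], [A → B .], [B → . + * /], [B → . B +], [B → . B A S], [B → B . +], [B → B . A S] }  — shift, reduce
  I7: { [B → + . * /], [B → B + .] }  — shift, reduce
  I8: { [A → A . / (], [B → . + * /], [B → . B +], [B → . B A S], [B → B A . S], [S → . * A A], [S → . B * A] }  — shift
  I9: { [A → . /], [A → . A / (], [A → . B], [B → . + * /], [B → . B +], [B → . B A S], [S → * . A A] }  — shift
  I10: { [A → A / . (] }  — shift
  I11: { [A → . /], [A → . A / (], [A → . B], [B → . + * /], [B → . B +], [B → . B A S], [B → B . +], [B → B . A S], [S → B . * A] }  — shift
  I12: { [B → B A S .] }  — reduce
  I13: { [A → . /], [A → . A / (], [A → . B], [B → . + * /], [B → . B +], [B → . B A S], [S → B * . A] }  — shift
  I14: { [A → A . / (], [S → B * A .] }  — shift, reduce
  I15: { [A → A / ( .] }  — reduce
  I16: { [A → . /], [A → . A / (], [A → . B], [A → A . / (], [B → . + * /], [B → . B +], [B → . B A S], [S → * A . A] }  — shift
  I17: { [A → / .], [A → A / . (] }  — shift, reduce
  I18: { [A → A . / (], [S → * A A .] }  — shift, reduce
  I19: { [B → + * . /] }  — shift
  I20: { [B → + * / .] }  — reduce
  I21: { [E → + A y .] }  — reduce

Conflict in state I6:
  Shift-reduce conflict between [A → B .] and [A → . /]
So the grammar is NOT LR(0).

Answer: No. Shift-reduce conflict between [A → B .] and [A → . /]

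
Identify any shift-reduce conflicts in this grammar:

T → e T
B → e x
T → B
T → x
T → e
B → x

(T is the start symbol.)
Augment with T' → T and build the canonical LR(0) collection (I0 = CLOSURE({[T' → . T]}), then GOTO on every symbol after a dot until no new states appear). It has 7 states:
  I0: { [B → . e x], [B → . x], [T → . B], [T → . e T], [T → . e], [T → . x], [T' → . T] }  — shift
  I1: { [T → B .] }  — reduce
  I2: { [T' → T .] }  — accept
  I3: { [B → . e x], [B → . x], [B → e . x], [T → . B], [T → . e T], [T → . e], [T → . x], [T → e . T], [T → e .] }  — shift, reduce
  I4: { [B → x .], [T → x .] }  — 2 reduces
  I5: { [T → e T .] }  — reduce
  I6: { [B → e x .], [B → x .], [T → x .] }  — 3 reduces

I3 contains reduce item [T → e .] and shift items [B → . e x], [B → e . x], [B → . x], [T → . e], [T → . e T], [T → . x] — shift-reduce conflict.

Answer: Yes — I3: [T → e .] vs [B → . e x]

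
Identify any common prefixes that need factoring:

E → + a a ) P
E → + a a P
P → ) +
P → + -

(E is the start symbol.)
Yes, E has productions with common prefix '+ a a'

Left-factoring is needed when two productions for the same non-terminal
share a common prefix on the right-hand side.

Productions for E:
  E → + a a ) P
  E → + a a P
Productions for P:
  P → ) +
  P → + -

Found common prefix '+ a a' in productions for E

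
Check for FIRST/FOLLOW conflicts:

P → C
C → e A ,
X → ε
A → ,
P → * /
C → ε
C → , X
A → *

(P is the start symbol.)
No FIRST/FOLLOW conflicts.

Nullable non-terminals: C, P, X.
FIRST sets used below: FIRST(C) = { ',', 'e', ε }

C: nullable alternative(s) C → ε; FOLLOW(C) = { $ }
  C → e A ,: FIRST \ {ε} = { 'e' } — disjoint from FOLLOW(C)
  C → ε: FIRST \ {ε} = { } — this is the only nullable alternative, skip
  C → , X: FIRST \ {ε} = { ',' } — disjoint from FOLLOW(C)

P: nullable alternative(s) P → C; FOLLOW(P) = { $ }
  P → C: FIRST \ {ε} = { ',', 'e' } — this is the only nullable alternative, skip
  P → * /: FIRST \ {ε} = { '*' } — disjoint from FOLLOW(P)
X has a nullable alternative but only one production, so nothing to check.

A has no nullable alternative, so no FIRST/FOLLOW check is needed there.

No FIRST/FOLLOW conflicts found.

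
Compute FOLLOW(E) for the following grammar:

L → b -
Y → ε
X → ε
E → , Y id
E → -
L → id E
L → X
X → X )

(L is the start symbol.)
{ $ }

In L → id E: E is at the end, add FOLLOW(L)

The FOLLOW sets referred to above (computed the same way, to a fixed point):
  FOLLOW(L) = { $ }

Taking the union: FOLLOW(E) = { $ }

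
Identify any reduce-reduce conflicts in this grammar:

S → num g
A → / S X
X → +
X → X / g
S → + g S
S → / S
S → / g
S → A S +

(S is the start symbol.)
A reduce-reduce conflict occurs when an LR(0) state has two complete items [A → α .] and [B → β .] — both call for a reduction, and with no lookahead the parser cannot choose between them.

Augment with S' → S and build the canonical LR(0) collection (I0 = CLOSURE({[S' → . S]}), then GOTO on every symbol after a dot until no new states appear). It has 17 states:
  I0: { [A → . / S X], [S → . + g S], [S → . / S], [S → . / g], [S → . A S +], [S → . num g], [S' → . S] }  — shift
  I1: { [S → + . g S] }  — shift
  I2: { [A → . / S X], [A → / . S X], [S → . + g S], [S → . / S], [S → . / g], [S → . A S +], [S → . num g], [S → / . S], [S → / . g] }  — shift
  I3: { [A → . / S X], [S → . + g S], [S → . / S], [S → . / g], [S → . A S +], [S → . num g], [S → A . S +] }  — shift
  I4: { [S' → S .] }  — accept
  I5: { [S → num . g] }  — shift
  I6: { [S → num g .] }  — reduce
  I7: { [S → A S . +] }  — shift
  I8: { [S → A S + .] }  — reduce
  I9: { [A → / S . X], [S → / S .], [X → . +], [X → . X / g] }  — shift, reduce
  I10: { [S → / g .] }  — reduce
  I11: { [X → + .] }  — reduce
  I12: { [A → / S X .], [X → X . / g] }  — shift, reduce
  I13: { [X → X / . g] }  — shift
  I14: { [X → X / g .] }  — reduce
  I15: { [A → . / S X], [S → + g . S], [S → . + g S], [S → . / S], [S → . / g], [S → . A S +], [S → . num g] }  — shift
  I16: { [S → + g S .] }  — reduce

No state contains more than one complete item.

Answer: No reduce-reduce conflicts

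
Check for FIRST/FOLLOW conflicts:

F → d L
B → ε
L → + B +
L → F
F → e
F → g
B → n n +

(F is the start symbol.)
No FIRST/FOLLOW conflicts.

Nullable non-terminals: B.

B: nullable alternative(s) B → ε; FOLLOW(B) = { '+' }
  B → ε: FIRST \ {ε} = { } — this is the only nullable alternative, skip
  B → n n +: FIRST \ {ε} = { 'n' } — disjoint from FOLLOW(B)

F, L have no nullable alternative, so no FIRST/FOLLOW check is needed there.

No FIRST/FOLLOW conflicts found.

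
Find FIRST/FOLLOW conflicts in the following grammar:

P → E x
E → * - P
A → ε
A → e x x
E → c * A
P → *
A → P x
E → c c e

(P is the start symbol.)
No FIRST/FOLLOW conflicts.

A FIRST/FOLLOW conflict occurs when a non-terminal N has a nullable alternative N → β (β ⇒* ε) and another alternative N → α with FIRST(α) ∩ FOLLOW(N) ≠ ∅: on such a lookahead the parser cannot decide between expanding α and letting N vanish via β.

Nullable non-terminals: A.
FIRST sets used below: FIRST(P) = { '*', 'c' }

A: nullable alternative(s) A → ε; FOLLOW(A) = { 'x' }
  A → ε: FIRST \ {ε} = { } — this is the only nullable alternative, skip
  A → e x x: FIRST \ {ε} = { 'e' } — disjoint from FOLLOW(A)
  A → P x: FIRST \ {ε} = { '*', 'c' } — disjoint from FOLLOW(A)

E, P have no nullable alternative, so no FIRST/FOLLOW check is needed there.

No FIRST/FOLLOW conflicts found.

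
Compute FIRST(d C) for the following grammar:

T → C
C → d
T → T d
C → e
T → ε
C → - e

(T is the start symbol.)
{ 'd' }

To compute FIRST(d C), process the symbols left to right:
Symbol d is a terminal. Add 'd' and stop.
FIRST(d C) = { 'd' }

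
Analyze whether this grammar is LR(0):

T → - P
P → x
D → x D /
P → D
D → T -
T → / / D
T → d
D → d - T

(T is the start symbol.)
No. Shift-reduce conflict between [T → d .] and [D → d . - T]

A grammar is LR(0) if no state in the canonical LR(0) collection has:
  - both a shift item (dot before a terminal) and a complete item (shift-reduce conflict), or
  - two or more complete items (reduce-reduce conflict; the accept item [T' → T .] counts as a complete item here).

Augment with T' → T and build the canonical LR(0) collection (I0 = CLOSURE({[T' → . T]}), then GOTO on every symbol after a dot until no new states appear). It has 18 states:
  I0: { [T → . - P], [T → . / / D], [T → . d], [T' → . T] }  — shift
  I1: { [D → . T -], [D → . d - T], [D → . x D /], [P → . D], [P → . x], [T → - . P], [T → . - P], [T → . / / D], [T → . d] }  — shift
  I2: { [T → / . / D] }  — shift
  I3: { [T' → T .] }  — accept
  I4: { [T → d .] }  — reduce
  I5: { [D → . T -], [D → . d - T], [D → . x D /], [T → . - P], [T → . / / D], [T → . d], [T → / / . D] }  — shift
  I6: { [T → / / D .] }  — reduce
  I7: { [D → T . -] }  — shift
  I8: { [D → d . - T], [T → d .] }  — shift, reduce
  I9: { [D → . T -], [D → . d - T], [D → . x D /], [D → x . D /], [T → . - P], [T → . / / D], [T → . d] }  — shift
  I10: { [D → x D . /] }  — shift
  I11: { [D → x D / .] }  — reduce
  I12: { [D → d - . T], [T → . - P], [T → . / / D], [T → . d] }  — shift
  I13: { [D → d - T .] }  — reduce
  I14: { [D → T - .] }  — reduce
  I15: { [P → D .] }  — reduce
  I16: { [T → - P .] }  — reduce
  I17: { [D → . T -], [D → . d - T], [D → . x D /], [D → x . D /], [P → x .], [T → . - P], [T → . / / D], [T → . d] }  — shift, reduce

Conflict in state I8:
  Shift-reduce conflict between [T → d .] and [D → d . - T]
So the grammar is NOT LR(0).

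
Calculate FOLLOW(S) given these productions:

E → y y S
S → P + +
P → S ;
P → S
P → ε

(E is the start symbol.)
{ $, '+', ';' }

In E → y y S: S is at the end, add FOLLOW(E)
In P → S ;: S is followed by ';', add FIRST(';') \ {ε} = { ';' }
In P → S: S is at the end, add FOLLOW(P)

The FOLLOW sets referred to above (computed the same way, to a fixed point):
  FOLLOW(E) = { $ }
  FOLLOW(P) = { '+' }

Taking the union: FOLLOW(S) = { $, '+', ';' }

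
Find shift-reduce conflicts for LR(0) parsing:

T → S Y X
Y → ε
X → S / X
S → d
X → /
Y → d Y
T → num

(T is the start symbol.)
Yes — I1: [Y → .] vs [Y → . d Y]; I6: [Y → .] vs [Y → . d Y]

Augment with T' → T and build the canonical LR(0) collection (I0 = CLOSURE({[T' → . T]}), then GOTO on every symbol after a dot until no new states appear). It has 13 states:
  I0: { [S → . d], [T → . S Y X], [T → . num], [T' → . T] }  — shift
  I1: { [T → S . Y X], [Y → . d Y], [Y → .] }  — shift, reduce
  I2: { [T' → T .] }  — accept
  I3: { [S → d .] }  — reduce
  I4: { [T → num .] }  — reduce
  I5: { [S → . d], [T → S Y . X], [X → . /], [X → . S / X] }  — shift
  I6: { [Y → . d Y], [Y → .], [Y → d . Y] }  — shift, reduce
  I7: { [Y → d Y .] }  — reduce
  I8: { [X → / .] }  — reduce
  I9: { [X → S . / X] }  — shift
  I10: { [T → S Y X .] }  — reduce
  I11: { [S → . d], [X → . /], [X → . S / X], [X → S / . X] }  — shift
  I12: { [X → S / X .] }  — reduce

I1 contains reduce item [Y → .] and shift item [Y → . d Y] — shift-reduce conflict.
I6 contains reduce item [Y → .] and shift item [Y → . d Y] — shift-reduce conflict.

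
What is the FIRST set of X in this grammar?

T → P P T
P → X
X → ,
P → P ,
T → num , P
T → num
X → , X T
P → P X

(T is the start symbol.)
From X → ,:
  - ',' is a terminal: add ',' and stop
From X → , X T:
  - ',' is a terminal: add ',' and stop

Collecting: FIRST(X) = { ',' }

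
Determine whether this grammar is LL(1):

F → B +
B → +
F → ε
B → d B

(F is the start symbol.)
Yes, the grammar is LL(1).

A grammar is LL(1) if for each non-terminal N with multiple productions, the predict sets of those productions are pairwise disjoint, where PREDICT(N → α) = (FIRST(α) \ {ε}) ∪ (FOLLOW(N) if α ⇒* ε).

Relevant sets:
  FIRST(B) = { '+', 'd' }
  FOLLOW(F) = { $ }

For F:
  PREDICT(F → B '+') = { '+', 'd' }
  PREDICT(F → ε) = { $ }
For B:
  PREDICT(B → '+') = { '+' }
  PREDICT(B → d B) = { 'd' }

All predict sets are disjoint. The grammar IS LL(1).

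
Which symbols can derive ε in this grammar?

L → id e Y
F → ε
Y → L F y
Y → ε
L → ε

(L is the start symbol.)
A non-terminal is nullable if it can derive ε (the empty string): either it has an ε-production, or it has a production whose right-hand side consists entirely of nullable non-terminals.

ε-productions: F → ε, Y → ε, L → ε
So F, Y, L are immediately nullable.
Every non-terminal is now nullable.
Nullable = { 'F', 'L', 'Y' }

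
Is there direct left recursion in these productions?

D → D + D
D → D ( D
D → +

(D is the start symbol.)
Yes, D is left-recursive

Direct left recursion occurs when N → N α for some non-terminal N (the right-hand side begins with the left-hand side itself).

D → D + D: LEFT RECURSIVE (starts with D)
D → D ( D: LEFT RECURSIVE (starts with D)
D → +: starts with '+'

The grammar has direct left recursion on: D.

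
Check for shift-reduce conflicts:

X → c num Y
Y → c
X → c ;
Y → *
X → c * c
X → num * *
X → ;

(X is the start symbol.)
A shift-reduce conflict occurs when an LR(0) state has both:
  - a complete (reduce) item [A → α .] (dot at the end), and
  - a shift item [B → β . c γ] (dot before a terminal).

Augment with X' → X and build the canonical LR(0) collection (I0 = CLOSURE({[X' → . X]}), then GOTO on every symbol after a dot until no new states appear). It has 14 states:
  I0: { [X → . ;], [X → . c * c], [X → . c ;], [X → . c num Y], [X → . num * *], [X' → . X] }  — shift
  I1: { [X → ; .] }  — reduce
  I2: { [X' → X .] }  — accept
  I3: { [X → c . * c], [X → c . ;], [X → c . num Y] }  — shift
  I4: { [X → num . * *] }  — shift
  I5: { [X → num * . *] }  — shift
  I6: { [X → num * * .] }  — reduce
  I7: { [X → c * . c] }  — shift
  I8: { [X → c ; .] }  — reduce
  I9: { [X → c num . Y], [Y → . *], [Y → . c] }  — shift
  I10: { [Y → * .] }  — reduce
  I11: { [X → c num Y .] }  — reduce
  I12: { [Y → c .] }  — reduce
  I13: { [X → c * c .] }  — reduce

No state contains both a complete item and a shift item.

Answer: No shift-reduce conflicts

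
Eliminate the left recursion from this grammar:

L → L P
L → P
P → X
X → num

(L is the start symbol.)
L is directly left-recursive. The standard transformation for
  A → A α₁ | ... | A α_m | β₁ | ... | β_n
is
  A  → β₁ A' | ... | β_n A'
  A' → α₁ A' | ... | α_m A' | ε

L → P becomes L → P L'
L → L P becomes L' → P L'
Add L' → ε

Productions for other non-terminals are unchanged:
  P → X
  X → num

Resulting grammar:
L → P L'
L' → P L'
L' → ε
P → X
X → num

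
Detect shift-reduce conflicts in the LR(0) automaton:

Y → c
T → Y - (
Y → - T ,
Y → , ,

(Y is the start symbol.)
Augment with Y' → Y and build the canonical LR(0) collection (I0 = CLOSURE({[Y' → . Y]}), then GOTO on every symbol after a dot until no new states appear). It has 11 states:
  I0: { [Y → . , ,], [Y → . - T ,], [Y → . c], [Y' → . Y] }  — shift
  I1: { [Y → , . ,] }  — shift
  I2: { [T → . Y - (], [Y → - . T ,], [Y → . , ,], [Y → . - T ,], [Y → . c] }  — shift
  I3: { [Y' → Y .] }  — accept
  I4: { [Y → c .] }  — reduce
  I5: { [Y → - T . ,] }  — shift
  I6: { [T → Y . - (] }  — shift
  I7: { [T → Y - . (] }  — shift
  I8: { [T → Y - ( .] }  — reduce
  I9: { [Y → - T , .] }  — reduce
  I10: { [Y → , , .] }  — reduce

No state contains both a complete item and a shift item.

Answer: No shift-reduce conflicts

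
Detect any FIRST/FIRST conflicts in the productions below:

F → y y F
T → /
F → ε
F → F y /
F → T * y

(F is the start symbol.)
FIRST sets of the non-terminals at (or reachable through a nullable prefix from) the front of some alternative:
  FIRST(F) = { '/', 'y', ε }
  FIRST(T) = { '/' }

Productions for F:
  F → y y F: FIRST = { 'y' }
  F → ε: FIRST = { ε }
  F → F y /: FIRST = { '/', 'y' }
  F → T * y: FIRST = { '/' }
T has only one production, so no FIRST/FIRST conflict is possible there.

Conflict for F: F → y y F and F → F y /
  Overlap: { 'y' }
Conflict for F: F → F y / and F → T * y
  Overlap: { '/' }

Answer: Yes. F → y y F / F → F y '/' on { 'y' }; F → F y '/' / F → T '*' y on { '/' }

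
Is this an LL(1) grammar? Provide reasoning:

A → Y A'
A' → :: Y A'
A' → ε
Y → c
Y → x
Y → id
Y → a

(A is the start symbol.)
A grammar is LL(1) if for each non-terminal N with multiple productions, the predict sets of those productions are pairwise disjoint, where PREDICT(N → α) = (FIRST(α) \ {ε}) ∪ (FOLLOW(N) if α ⇒* ε).

Relevant sets:
  FOLLOW(A') = { $ }

For A':
  PREDICT(A' → :: Y A') = { '::' }
  PREDICT(A' → ε) = { $ }
For Y:
  PREDICT(Y → c) = { 'c' }
  PREDICT(Y → x) = { 'x' }
  PREDICT(Y → id) = { 'id' }
  PREDICT(Y → a) = { 'a' }
A has a single production, so nothing to check there.

All predict sets are disjoint. The grammar IS LL(1).

Answer: Yes, the grammar is LL(1).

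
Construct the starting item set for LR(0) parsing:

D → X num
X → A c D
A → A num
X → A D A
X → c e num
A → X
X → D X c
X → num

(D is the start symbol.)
First, augment the grammar with D' → D
I₀ = CLOSURE({ [D' → . D] }):
  [D' → . D] has the dot before D: add [D → . X num]
  [D → . X num] has the dot before X: add [X → . A c D], [X → . A D A], [X → . c e num], [X → . D X c], [X → . num]
  [X → . A c D] has the dot before A: add [A → . A num], [A → . X]
No further items can be added.

I₀ = { [A → . A num], [A → . X], [D → . X num], [D' → . D], [X → . A D A], [X → . A c D], [X → . D X c], [X → . c e num], [X → . num] }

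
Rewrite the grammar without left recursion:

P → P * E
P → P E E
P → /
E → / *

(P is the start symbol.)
P is directly left-recursive. The standard transformation for
  A → A α₁ | ... | A α_m | β₁ | ... | β_n
is
  A  → β₁ A' | ... | β_n A'
  A' → α₁ A' | ... | α_m A' | ε

P → / becomes P → / P'
P → P * E becomes P' → * E P'
P → P E E becomes P' → E E P'
Add P' → ε

Productions for other non-terminals are unchanged:
  E → / *

Resulting grammar:
P → / P'
P' → * E P'
P' → E E P'
P' → ε
E → / *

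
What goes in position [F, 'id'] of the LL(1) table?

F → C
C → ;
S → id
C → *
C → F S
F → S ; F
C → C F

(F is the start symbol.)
To find M[F, 'id'], we find productions for F where 'id' is in the predict set (PREDICT(N → α) = (FIRST(α) \ {ε}) ∪ (FOLLOW(N) if α ⇒* ε)).

Relevant sets:
  FIRST(C) = { '*', ';', 'id' }
  FIRST(S) = { 'id' }

F → C: PREDICT = { '*', ';', 'id' }
  'id' is in predict set, so this production goes in M[F, 'id']
F → S ; F: PREDICT = { 'id' }
  'id' is in predict set, so this production goes in M[F, 'id']

M[F, 'id'] = F → C, F → S ; F  (a multiply-defined cell — the grammar is not LL(1))

Answer: F → C, F → S ; F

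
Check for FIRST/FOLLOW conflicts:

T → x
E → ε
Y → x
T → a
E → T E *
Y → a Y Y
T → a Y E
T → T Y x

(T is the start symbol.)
Yes. E → T E '*' with FOLLOW(E) on { 'a', 'x' }

A FIRST/FOLLOW conflict occurs when a non-terminal N has a nullable alternative N → β (β ⇒* ε) and another alternative N → α with FIRST(α) ∩ FOLLOW(N) ≠ ∅: on such a lookahead the parser cannot decide between expanding α and letting N vanish via β.

Nullable non-terminals: E.
FIRST sets used below: FIRST(T) = { 'a', 'x' }

E: nullable alternative(s) E → ε; FOLLOW(E) = { $, '*', 'a', 'x' }
  E → ε: FIRST \ {ε} = { } — this is the only nullable alternative, skip
  E → T E *: FIRST \ {ε} = { 'a', 'x' } — overlaps FOLLOW(E) on { 'a', 'x' }: CONFLICT

T, Y have no nullable alternative, so no FIRST/FOLLOW check is needed there.

So the grammar has 1 FIRST/FOLLOW conflict (marked CONFLICT above).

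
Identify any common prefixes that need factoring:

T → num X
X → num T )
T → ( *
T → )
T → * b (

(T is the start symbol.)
No, left-factoring is not needed

Left-factoring is needed when two productions for the same non-terminal
share a common prefix on the right-hand side.

Productions for T:
  T → num X
  T → ( *
  T → )
  T → * b (

No common prefixes found.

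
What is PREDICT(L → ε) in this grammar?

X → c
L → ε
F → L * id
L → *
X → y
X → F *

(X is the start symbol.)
{ '*' }

PREDICT(L → ε) = (FIRST(RHS) \ {ε}) ∪ (FOLLOW(L) if ε ∈ FIRST(RHS), i.e. RHS ⇒* ε)
The right-hand side is ε (FIRST(ε) = { ε }), so the predict set is FOLLOW(L) = { '*' }
PREDICT(L → ε) = { '*' }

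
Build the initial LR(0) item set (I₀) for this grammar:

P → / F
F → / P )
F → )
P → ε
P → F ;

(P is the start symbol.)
{ [F → . )], [F → . / P )], [P → . / F], [P → . F ;], [P → .], [P' → . P] }

First, augment the grammar with P' → P
I₀ = CLOSURE({ [P' → . P] }):
  [P' → . P] has the dot before P: add [P → . / F], [P → .], [P → . F ;]
  [P → . F ;] has the dot before F: add [F → . / P )], [F → . )]
No further items can be added.

I₀ = { [F → . )], [F → . / P )], [P → . / F], [P → . F ;], [P → .], [P' → . P] }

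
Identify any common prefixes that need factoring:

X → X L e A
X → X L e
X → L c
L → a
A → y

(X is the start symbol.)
Left-factoring is needed when two productions for the same non-terminal
share a common prefix on the right-hand side.

Productions for X:
  X → X L e A
  X → X L e
  X → L c

Found common prefix 'X L e' in productions for X

Answer: Yes, X has productions with common prefix 'X L e'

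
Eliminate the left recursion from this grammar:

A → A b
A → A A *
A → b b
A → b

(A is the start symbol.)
A → b b A'
A → b A'
A' → b A'
A' → A * A'
A' → ε

A is directly left-recursive. The standard transformation for
  A → A α₁ | ... | A α_m | β₁ | ... | β_n
is
  A  → β₁ A' | ... | β_n A'
  A' → α₁ A' | ... | α_m A' | ε

A → b b becomes A → b b A'
A → b becomes A → b A'
A → A b becomes A' → b A'
A → A A * becomes A' → A * A'
Add A' → ε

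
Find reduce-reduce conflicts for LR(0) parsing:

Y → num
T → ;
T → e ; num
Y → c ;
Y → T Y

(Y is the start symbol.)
A reduce-reduce conflict occurs when an LR(0) state has two complete items [A → α .] and [B → β .] — both call for a reduction, and with no lookahead the parser cannot choose between them.

Augment with Y' → Y and build the canonical LR(0) collection (I0 = CLOSURE({[Y' → . Y]}), then GOTO on every symbol after a dot until no new states appear). It has 11 states:
  I0: { [T → . ;], [T → . e ; num], [Y → . T Y], [Y → . c ;], [Y → . num], [Y' → . Y] }  — shift
  I1: { [T → ; .] }  — reduce
  I2: { [T → . ;], [T → . e ; num], [Y → . T Y], [Y → . c ;], [Y → . num], [Y → T . Y] }  — shift
  I3: { [Y' → Y .] }  — accept
  I4: { [Y → c . ;] }  — shift
  I5: { [T → e . ; num] }  — shift
  I6: { [Y → num .] }  — reduce
  I7: { [T → e ; . num] }  — shift
  I8: { [T → e ; num .] }  — reduce
  I9: { [Y → c ; .] }  — reduce
  I10: { [Y → T Y .] }  — reduce

No state contains more than one complete item.

Answer: No reduce-reduce conflicts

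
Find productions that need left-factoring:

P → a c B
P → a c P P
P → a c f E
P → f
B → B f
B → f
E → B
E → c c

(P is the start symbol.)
Left-factoring is needed when two productions for the same non-terminal
share a common prefix on the right-hand side.

Productions for P:
  P → a c B
  P → a c P P
  P → a c f E
  P → f
Productions for B:
  B → B f
  B → f
Productions for E:
  E → B
  E → c c

Found common prefix 'a c' in productions for P

Answer: Yes, P has productions with common prefix 'a c'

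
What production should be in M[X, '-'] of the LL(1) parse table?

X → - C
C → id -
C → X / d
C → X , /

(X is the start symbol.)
To find M[X, '-'], we find productions for X where '-' is in the predict set (PREDICT(N → α) = (FIRST(α) \ {ε}) ∪ (FOLLOW(N) if α ⇒* ε)).

X → - C: PREDICT = { '-' }
  '-' is in predict set, so this production goes in M[X, '-']

M[X, '-'] = X → - C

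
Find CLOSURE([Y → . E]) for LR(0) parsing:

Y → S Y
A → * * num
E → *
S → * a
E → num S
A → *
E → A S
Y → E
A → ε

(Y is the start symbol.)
To compute CLOSURE, for each item [A → α.Bβ] where B is a non-terminal, add [B → .γ] for all productions B → γ; repeat for the newly added items until nothing changes.

Start with: [Y → . E]
  [Y → . E] has the dot before E: add [E → . *], [E → . num S], [E → . A S]
  [E → . A S] has the dot before A: add [A → . * * num], [A → . *], [A → .]
No further items can be added.

CLOSURE = { [A → . * * num], [A → . *], [A → .], [E → . *], [E → . A S], [E → . num S], [Y → . E] }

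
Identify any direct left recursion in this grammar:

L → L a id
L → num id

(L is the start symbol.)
Direct left recursion occurs when N → N α for some non-terminal N (the right-hand side begins with the left-hand side itself).

L → L a id: LEFT RECURSIVE (starts with L)
L → num id: starts with num

The grammar has direct left recursion on: L.

Answer: Yes, L is left-recursive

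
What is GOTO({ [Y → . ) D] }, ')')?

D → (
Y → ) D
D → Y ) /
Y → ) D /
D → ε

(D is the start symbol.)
GOTO(I, ')') = CLOSURE({ [A → αX.β] : [A → α.Xβ] ∈ I, X = ')' })

Items with dot before ')', with the dot advanced:
  [Y → . ) D] → [Y → ) . D]
Closure of the advanced items:
  [Y → ) . D] has the dot before D: add [D → . (], [D → . Y ) /], [D → .]
  [D → . Y ) /] has the dot before Y: add [Y → . ) D], [Y → . ) D /]

GOTO = { [D → . (], [D → . Y ) /], [D → .], [Y → ) . D], [Y → . ) D /], [Y → . ) D] }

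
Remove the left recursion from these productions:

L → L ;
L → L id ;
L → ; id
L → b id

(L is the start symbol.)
L is directly left-recursive. The standard transformation for
  A → A α₁ | ... | A α_m | β₁ | ... | β_n
is
  A  → β₁ A' | ... | β_n A'
  A' → α₁ A' | ... | α_m A' | ε

L → ; id becomes L → ; id L'
L → b id becomes L → b id L'
L → L ; becomes L' → ; L'
L → L id ; becomes L' → id ; L'
Add L' → ε

Resulting grammar:
L → ; id L'
L → b id L'
L' → ; L'
L' → id ; L'
L' → ε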